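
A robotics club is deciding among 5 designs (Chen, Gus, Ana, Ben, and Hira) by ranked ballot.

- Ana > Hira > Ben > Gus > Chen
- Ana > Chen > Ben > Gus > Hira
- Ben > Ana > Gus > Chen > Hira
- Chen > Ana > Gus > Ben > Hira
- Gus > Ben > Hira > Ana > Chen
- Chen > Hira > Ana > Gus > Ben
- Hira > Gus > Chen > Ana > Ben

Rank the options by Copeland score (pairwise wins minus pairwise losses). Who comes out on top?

Ana

Pairwise results:
  Chen vs Gus: Gus wins 4–3.
  Chen vs Ana: Ana wins 4–3.
  Chen vs Ben: Chen wins 4–3.
  Chen vs Hira: Chen wins 4–3.
  Gus vs Ana: Ana wins 5–2.
  Gus vs Ben: Gus wins 4–3.
  Gus vs Hira: Gus wins 4–3.
  Ana vs Ben: Ana wins 5–2.
  Ana vs Hira: Ana wins 4–3.
  Ben vs Hira: Ben wins 4–3.
Copeland scores (wins − losses):
  Chen: 2 − 2 = 0
  Gus: 3 − 1 = 2
  Ana: 4 − 0 = 4
  Ben: 1 − 3 = -2
  Hira: 0 − 4 = -4
Ana has the best Copeland score.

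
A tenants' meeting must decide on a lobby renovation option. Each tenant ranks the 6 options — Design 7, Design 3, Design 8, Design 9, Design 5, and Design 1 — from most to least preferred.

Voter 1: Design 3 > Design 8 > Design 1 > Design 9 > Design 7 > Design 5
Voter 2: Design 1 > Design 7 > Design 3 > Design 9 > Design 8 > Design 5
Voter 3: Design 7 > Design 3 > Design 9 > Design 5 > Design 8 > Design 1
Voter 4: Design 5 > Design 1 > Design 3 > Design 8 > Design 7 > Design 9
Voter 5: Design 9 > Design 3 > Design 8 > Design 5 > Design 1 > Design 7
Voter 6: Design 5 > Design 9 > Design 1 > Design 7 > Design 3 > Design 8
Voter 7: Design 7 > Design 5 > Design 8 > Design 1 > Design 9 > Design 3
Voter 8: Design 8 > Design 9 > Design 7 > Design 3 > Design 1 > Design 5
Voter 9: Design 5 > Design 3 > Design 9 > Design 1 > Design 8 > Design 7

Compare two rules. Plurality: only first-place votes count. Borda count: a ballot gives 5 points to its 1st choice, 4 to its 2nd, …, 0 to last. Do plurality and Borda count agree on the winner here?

Plurality first-place counts: Design 7 2, Design 3 1, Design 8 1, Design 9 1, Design 5 3, Design 1 1 → Design 5.
Borda totals: Design 7 21, Design 3 26, Design 8 20, Design 9 24, Design 5 23, Design 1 21 → Design 3.
The two rules disagree: plurality picks Design 5, Borda picks Design 3.

No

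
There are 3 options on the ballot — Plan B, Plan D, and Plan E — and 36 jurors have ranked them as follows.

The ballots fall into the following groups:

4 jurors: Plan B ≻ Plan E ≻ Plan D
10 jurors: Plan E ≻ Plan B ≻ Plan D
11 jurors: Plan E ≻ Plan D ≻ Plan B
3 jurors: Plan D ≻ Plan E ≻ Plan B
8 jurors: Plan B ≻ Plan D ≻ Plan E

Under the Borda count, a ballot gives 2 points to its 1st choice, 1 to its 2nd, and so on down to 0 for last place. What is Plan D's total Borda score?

25

Borda scores:
  Plan B: 4·2 + 10·1 + 11·0 + 3·0 + 8·2 = 34
  Plan D: 4·0 + 10·0 + 11·1 + 3·2 + 8·1 = 25
  Plan E: 4·1 + 10·2 + 11·2 + 3·1 + 8·0 = 49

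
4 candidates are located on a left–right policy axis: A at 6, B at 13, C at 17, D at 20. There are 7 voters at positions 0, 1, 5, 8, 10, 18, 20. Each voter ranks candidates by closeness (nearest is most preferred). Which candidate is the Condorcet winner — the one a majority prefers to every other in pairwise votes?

With single-peaked preferences on a line, the Condorcet winner is the candidate closest to the median voter.
The median voter (position 8) is closest to A at 6.
Check: A vs C — voters closer to A: 5 of 7.

A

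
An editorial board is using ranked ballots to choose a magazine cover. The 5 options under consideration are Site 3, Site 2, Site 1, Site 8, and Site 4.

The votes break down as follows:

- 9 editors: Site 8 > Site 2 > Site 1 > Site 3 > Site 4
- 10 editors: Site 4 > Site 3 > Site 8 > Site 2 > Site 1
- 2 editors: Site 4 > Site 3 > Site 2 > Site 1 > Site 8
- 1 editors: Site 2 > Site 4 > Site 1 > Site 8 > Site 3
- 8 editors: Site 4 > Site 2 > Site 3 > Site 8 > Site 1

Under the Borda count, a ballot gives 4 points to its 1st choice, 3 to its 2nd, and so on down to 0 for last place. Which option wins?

Site 4

Borda scores:
  Site 3: 9·1 + 10·3 + 2·3 + 0 + 8·2 = 61
  Site 2: 9·3 + 10·1 + 2·2 + 4 + 8·3 = 69
  Site 1: 9·2 + 10·0 + 2·1 + 2 + 8·0 = 22
  Site 8: 9·4 + 10·2 + 2·0 + 1 + 8·1 = 65
  Site 4: 9·0 + 10·4 + 2·4 + 3 + 8·4 = 83
Site 4 has the highest total.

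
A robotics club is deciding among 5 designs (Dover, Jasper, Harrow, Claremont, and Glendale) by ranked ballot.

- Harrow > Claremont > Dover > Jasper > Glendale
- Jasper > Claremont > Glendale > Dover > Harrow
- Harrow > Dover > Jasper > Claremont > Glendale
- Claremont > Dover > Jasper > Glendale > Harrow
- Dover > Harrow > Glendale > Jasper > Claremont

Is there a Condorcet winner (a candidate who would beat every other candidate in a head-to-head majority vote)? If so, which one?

None — there is no Condorcet winner

Head-to-head results (5 voters total):
Dover vs Jasper: Dover wins 4–1.
Dover vs Harrow: Dover wins 3–2.
Dover vs Claremont: Claremont wins 3–2.
Dover vs Glendale: Dover wins 4–1.
Jasper vs Harrow: Harrow wins 3–2.
Jasper vs Claremont: Jasper wins 3–2.
Jasper vs Glendale: Jasper wins 4–1.
Harrow vs Claremont: Harrow wins 3–2.
Harrow vs Glendale: Harrow wins 3–2.
Claremont vs Glendale: Claremont wins 4–1.
No candidate beats all others: Dover beats Jasper beats Claremont beats Dover, a majority cycle.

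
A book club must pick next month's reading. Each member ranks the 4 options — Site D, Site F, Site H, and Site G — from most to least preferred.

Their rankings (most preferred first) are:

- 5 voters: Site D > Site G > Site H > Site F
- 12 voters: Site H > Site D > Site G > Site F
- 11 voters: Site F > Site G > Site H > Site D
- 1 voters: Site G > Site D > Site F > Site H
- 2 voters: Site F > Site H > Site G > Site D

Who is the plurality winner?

First-place vote totals:
  Site D: 5
  Site F: 13
  Site H: 12
  Site G: 1
Site F has the most first-place votes.

Site F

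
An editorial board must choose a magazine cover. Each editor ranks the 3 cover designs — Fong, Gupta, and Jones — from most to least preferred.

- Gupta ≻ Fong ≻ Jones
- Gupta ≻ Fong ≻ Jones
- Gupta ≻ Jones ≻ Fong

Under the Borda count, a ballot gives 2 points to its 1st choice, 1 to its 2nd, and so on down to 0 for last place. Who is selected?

Gupta

Borda scores:
  Fong: 1 + 1 + 0 = 2
  Gupta: 2 + 2 + 2 = 6
  Jones: 0 + 0 + 1 = 1
Gupta has the highest total.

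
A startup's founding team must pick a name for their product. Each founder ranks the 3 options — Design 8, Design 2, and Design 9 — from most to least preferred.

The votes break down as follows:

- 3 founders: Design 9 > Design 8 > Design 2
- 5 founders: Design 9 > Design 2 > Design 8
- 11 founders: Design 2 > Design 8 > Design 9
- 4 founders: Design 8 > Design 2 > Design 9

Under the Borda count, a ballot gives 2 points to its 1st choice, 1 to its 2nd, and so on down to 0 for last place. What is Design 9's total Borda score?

16

Borda scores:
  Design 8: 3·1 + 5·0 + 11·1 + 4·2 = 22
  Design 2: 3·0 + 5·1 + 11·2 + 4·1 = 31
  Design 9: 3·2 + 5·2 + 11·0 + 4·0 = 16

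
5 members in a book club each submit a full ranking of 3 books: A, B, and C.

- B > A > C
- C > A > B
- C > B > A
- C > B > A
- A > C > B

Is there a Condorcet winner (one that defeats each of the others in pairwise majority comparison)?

Head-to-head results (5 voters total):
A vs B: B wins 3–2.
A vs C: C wins 3–2.
B vs C: C wins 4–1.
C beats each rival — A (3–2), B (4–1) — so C is the Condorcet winner.

Yes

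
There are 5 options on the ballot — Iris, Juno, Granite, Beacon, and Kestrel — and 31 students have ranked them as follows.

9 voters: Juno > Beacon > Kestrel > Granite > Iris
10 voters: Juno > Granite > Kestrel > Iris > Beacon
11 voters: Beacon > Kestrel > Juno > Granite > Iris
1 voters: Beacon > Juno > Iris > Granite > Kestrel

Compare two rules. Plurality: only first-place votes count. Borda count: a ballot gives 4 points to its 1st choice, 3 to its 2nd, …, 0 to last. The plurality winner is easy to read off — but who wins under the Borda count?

Plurality first-place counts: Iris 0, Juno 19, Granite 0, Beacon 12, Kestrel 0 → Juno.
Borda totals: Iris 12, Juno 101, Granite 51, Beacon 75, Kestrel 71 → Juno.

Juno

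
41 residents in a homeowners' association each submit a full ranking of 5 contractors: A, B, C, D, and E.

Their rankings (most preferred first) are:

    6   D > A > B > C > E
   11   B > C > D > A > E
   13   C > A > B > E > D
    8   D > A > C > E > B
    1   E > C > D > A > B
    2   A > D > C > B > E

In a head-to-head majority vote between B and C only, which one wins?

Ballots ranking B above C: 6+11 = 17.
Ballots ranking C above B: 13+8+1+2 = 24.
C wins the head-to-head, 24–17.

C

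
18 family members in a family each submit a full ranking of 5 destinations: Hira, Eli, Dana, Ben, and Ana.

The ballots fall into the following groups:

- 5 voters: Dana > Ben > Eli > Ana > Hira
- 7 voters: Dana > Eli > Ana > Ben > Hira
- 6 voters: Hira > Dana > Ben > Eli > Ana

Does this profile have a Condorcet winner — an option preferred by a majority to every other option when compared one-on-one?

Yes

Head-to-head results (18 voters total):
Hira vs Eli: Eli wins 12–6.
Hira vs Dana: Dana wins 12–6.
Hira vs Ben: Ben wins 12–6.
Hira vs Ana: Ana wins 12–6.
Eli vs Dana: Dana wins 18–0.
Eli vs Ben: Ben wins 11–7.
Eli vs Ana: Eli wins 18–0.
Dana vs Ben: Dana wins 18–0.
Dana vs Ana: Dana wins 18–0.
Ben vs Ana: Ben wins 11–7.
Dana beats each rival — Hira (12–6), Eli (18–0), Ben (18–0), Ana (18–0) — so Dana is the Condorcet winner.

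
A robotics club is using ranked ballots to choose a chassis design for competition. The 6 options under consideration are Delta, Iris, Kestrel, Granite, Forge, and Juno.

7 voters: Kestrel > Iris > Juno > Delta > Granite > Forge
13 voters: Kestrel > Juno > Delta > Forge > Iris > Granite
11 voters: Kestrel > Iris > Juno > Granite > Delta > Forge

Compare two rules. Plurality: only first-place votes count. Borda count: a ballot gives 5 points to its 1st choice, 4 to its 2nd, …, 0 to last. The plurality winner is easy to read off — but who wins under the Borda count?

Plurality first-place counts: Delta 0, Iris 0, Kestrel 31, Granite 0, Forge 0, Juno 0 → Kestrel.
Borda totals: Delta 64, Iris 85, Kestrel 155, Granite 29, Forge 26, Juno 106 → Kestrel.

Kestrel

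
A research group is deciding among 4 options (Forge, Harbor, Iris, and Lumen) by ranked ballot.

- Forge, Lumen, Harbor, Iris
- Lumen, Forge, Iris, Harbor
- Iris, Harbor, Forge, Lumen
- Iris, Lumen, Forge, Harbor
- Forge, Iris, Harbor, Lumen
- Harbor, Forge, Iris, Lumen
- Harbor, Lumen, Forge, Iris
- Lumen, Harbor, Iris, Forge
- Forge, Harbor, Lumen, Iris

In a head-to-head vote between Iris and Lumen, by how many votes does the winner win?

Ballots ranking Iris above Lumen: 4.
Ballots ranking Lumen above Iris: 5.
Lumen wins 5–4, a margin of 1.

1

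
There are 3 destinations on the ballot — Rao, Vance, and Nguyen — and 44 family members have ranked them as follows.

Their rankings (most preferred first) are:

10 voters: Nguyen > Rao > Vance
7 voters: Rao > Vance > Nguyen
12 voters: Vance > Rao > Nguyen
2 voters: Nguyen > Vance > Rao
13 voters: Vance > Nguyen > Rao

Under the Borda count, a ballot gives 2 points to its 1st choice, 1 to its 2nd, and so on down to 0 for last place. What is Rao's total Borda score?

36

Borda scores:
  Rao: 10·1 + 7·2 + 12·1 + 2·0 + 13·0 = 36
  Vance: 10·0 + 7·1 + 12·2 + 2·1 + 13·2 = 59
  Nguyen: 10·2 + 7·0 + 12·0 + 2·2 + 13·1 = 37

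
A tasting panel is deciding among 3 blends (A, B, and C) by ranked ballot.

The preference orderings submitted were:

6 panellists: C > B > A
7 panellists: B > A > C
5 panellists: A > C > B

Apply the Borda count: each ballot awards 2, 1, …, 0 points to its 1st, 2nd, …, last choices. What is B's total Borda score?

Borda scores:
  A: 6·0 + 7·1 + 5·2 = 17
  B: 6·1 + 7·2 + 5·0 = 20
  C: 6·2 + 7·0 + 5·1 = 17

20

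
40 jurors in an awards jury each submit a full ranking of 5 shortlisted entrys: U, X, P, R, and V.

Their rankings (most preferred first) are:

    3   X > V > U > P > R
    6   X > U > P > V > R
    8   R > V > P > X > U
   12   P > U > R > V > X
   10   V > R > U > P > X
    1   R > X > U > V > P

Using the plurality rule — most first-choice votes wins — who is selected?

First-place vote totals:
  U: 0
  X: 9
  P: 12
  R: 9
  V: 10
P has the most first-place votes.

P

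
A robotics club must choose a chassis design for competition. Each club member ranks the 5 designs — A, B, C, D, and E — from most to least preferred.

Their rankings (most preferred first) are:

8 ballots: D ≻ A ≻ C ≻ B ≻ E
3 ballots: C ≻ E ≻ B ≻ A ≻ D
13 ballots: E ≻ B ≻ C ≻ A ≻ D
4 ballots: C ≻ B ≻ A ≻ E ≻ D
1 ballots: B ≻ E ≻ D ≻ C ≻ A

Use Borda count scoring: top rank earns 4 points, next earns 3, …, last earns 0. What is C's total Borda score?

Borda scores:
  A: 8·3 + 3·1 + 13·1 + 4·2 + 0 = 48
  B: 8·1 + 3·2 + 13·3 + 4·3 + 4 = 69
  C: 8·2 + 3·4 + 13·2 + 4·4 + 1 = 71
  D: 8·4 + 3·0 + 13·0 + 4·0 + 2 = 34
  E: 8·0 + 3·3 + 13·4 + 4·1 + 3 = 68

71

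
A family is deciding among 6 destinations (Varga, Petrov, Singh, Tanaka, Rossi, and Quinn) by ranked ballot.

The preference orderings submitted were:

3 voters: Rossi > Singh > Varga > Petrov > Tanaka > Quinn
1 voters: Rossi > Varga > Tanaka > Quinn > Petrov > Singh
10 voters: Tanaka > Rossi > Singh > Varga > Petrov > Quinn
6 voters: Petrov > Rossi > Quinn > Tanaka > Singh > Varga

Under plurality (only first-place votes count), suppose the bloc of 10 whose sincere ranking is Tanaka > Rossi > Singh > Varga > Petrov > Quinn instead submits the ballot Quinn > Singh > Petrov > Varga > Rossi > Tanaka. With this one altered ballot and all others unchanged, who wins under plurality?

First-place totals with the altered ballot: Varga 0, Petrov 6, Singh 0, Tanaka 0, Rossi 4, Quinn 10.
The switch changes the winner from Tanaka to Quinn.

Quinn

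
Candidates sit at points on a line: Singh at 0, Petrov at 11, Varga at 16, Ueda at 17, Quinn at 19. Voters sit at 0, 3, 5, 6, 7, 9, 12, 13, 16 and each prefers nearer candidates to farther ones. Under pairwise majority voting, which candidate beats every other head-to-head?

Petrov

With single-peaked preferences on a line, the Condorcet winner is the candidate closest to the median voter.
The median voter (position 7) is closest to Petrov at 11.
Check: Petrov vs Ueda — voters closer to Petrov: 8 of 9.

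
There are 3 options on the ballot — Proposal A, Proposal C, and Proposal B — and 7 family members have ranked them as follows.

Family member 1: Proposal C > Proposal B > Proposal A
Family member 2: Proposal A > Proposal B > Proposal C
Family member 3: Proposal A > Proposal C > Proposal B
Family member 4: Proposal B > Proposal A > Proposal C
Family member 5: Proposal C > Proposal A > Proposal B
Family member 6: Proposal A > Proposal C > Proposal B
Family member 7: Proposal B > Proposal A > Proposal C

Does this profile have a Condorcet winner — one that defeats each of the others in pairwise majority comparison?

Yes

Head-to-head results (7 voters total):
Proposal A vs Proposal C: Proposal A wins 5–2.
Proposal A vs Proposal B: Proposal A wins 4–3.
Proposal C vs Proposal B: Proposal C wins 4–3.
Proposal A beats each rival — Proposal C (5–2), Proposal B (4–3) — so Proposal A is the Condorcet winner.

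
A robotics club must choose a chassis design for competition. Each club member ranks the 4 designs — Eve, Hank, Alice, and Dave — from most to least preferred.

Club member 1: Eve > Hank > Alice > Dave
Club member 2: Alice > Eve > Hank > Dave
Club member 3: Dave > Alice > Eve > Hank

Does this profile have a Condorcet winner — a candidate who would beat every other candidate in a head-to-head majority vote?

Yes

Head-to-head results (3 voters total):
Eve vs Hank: Eve wins 3–0.
Eve vs Alice: Alice wins 2–1.
Eve vs Dave: Eve wins 2–1.
Hank vs Alice: Alice wins 2–1.
Hank vs Dave: Hank wins 2–1.
Alice vs Dave: Alice wins 2–1.
Alice beats each rival — Eve (2–1), Hank (2–1), Dave (2–1) — so Alice is the Condorcet winner.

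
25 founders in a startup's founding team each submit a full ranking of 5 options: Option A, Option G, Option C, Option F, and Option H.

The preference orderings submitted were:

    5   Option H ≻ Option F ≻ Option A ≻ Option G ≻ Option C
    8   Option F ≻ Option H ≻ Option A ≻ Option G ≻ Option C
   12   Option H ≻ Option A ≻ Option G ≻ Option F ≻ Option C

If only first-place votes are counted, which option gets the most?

Option H

First-place vote totals:
  Option A: 0
  Option G: 0
  Option C: 0
  Option F: 8
  Option H: 17
Option H has the most first-place votes.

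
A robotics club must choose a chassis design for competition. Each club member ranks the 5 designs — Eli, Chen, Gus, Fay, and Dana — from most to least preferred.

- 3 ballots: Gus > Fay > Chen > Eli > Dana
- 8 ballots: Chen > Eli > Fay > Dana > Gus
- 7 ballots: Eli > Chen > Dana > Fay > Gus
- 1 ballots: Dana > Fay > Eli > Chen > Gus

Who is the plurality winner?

Chen

First-place vote totals:
  Eli: 7
  Chen: 8
  Gus: 3
  Fay: 0
  Dana: 1
Chen has the most first-place votes.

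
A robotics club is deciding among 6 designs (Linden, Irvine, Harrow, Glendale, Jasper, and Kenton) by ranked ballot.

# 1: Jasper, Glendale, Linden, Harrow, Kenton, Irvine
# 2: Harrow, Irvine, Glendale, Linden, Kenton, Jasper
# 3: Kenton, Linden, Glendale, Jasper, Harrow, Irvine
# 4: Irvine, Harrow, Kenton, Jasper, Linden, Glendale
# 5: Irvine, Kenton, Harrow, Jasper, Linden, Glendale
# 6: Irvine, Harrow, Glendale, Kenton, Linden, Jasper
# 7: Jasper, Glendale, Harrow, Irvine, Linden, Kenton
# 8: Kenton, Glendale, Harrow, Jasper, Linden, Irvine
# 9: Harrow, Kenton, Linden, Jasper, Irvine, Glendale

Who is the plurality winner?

Irvine

First-place vote totals:
  Linden: 0
  Irvine: 3
  Harrow: 2
  Glendale: 0
  Jasper: 2
  Kenton: 2
Irvine has the most first-place votes.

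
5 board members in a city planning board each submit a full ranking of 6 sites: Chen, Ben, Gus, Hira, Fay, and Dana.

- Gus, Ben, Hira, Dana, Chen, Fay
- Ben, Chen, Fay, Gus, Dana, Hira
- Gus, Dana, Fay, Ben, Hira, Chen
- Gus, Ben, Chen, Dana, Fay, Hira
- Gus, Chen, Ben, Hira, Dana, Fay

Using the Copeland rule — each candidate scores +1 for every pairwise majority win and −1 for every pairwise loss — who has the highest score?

Gus

Pairwise results:
  Chen vs Ben: Ben wins 4–1.
  Chen vs Gus: Gus wins 4–1.
  Chen vs Hira: Chen wins 3–2.
  Chen vs Fay: Chen wins 4–1.
  Chen vs Dana: Chen wins 3–2.
  Ben vs Gus: Gus wins 4–1.
  Ben vs Hira: Ben wins 5–0.
  Ben vs Fay: Ben wins 4–1.
  Ben vs Dana: Ben wins 4–1.
  Gus vs Hira: Gus wins 5–0.
  Gus vs Fay: Gus wins 4–1.
  Gus vs Dana: Gus wins 5–0.
  Hira vs Fay: Fay wins 3–2.
  Hira vs Dana: Dana wins 3–2.
  Fay vs Dana: Dana wins 4–1.
Copeland scores (wins − losses):
  Chen: 3 − 2 = 1
  Ben: 4 − 1 = 3
  Gus: 5 − 0 = 5
  Hira: 0 − 5 = -5
  Fay: 1 − 4 = -3
  Dana: 2 − 3 = -1
Gus has the best Copeland score.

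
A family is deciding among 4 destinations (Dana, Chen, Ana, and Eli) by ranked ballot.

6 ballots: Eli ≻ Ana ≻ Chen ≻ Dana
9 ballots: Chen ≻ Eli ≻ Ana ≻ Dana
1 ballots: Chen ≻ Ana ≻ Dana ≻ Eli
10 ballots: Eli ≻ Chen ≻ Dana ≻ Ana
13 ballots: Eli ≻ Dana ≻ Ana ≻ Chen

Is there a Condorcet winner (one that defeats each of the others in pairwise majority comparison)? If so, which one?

Eli

Head-to-head results (39 voters total):
Dana vs Chen: Chen wins 26–13.
Dana vs Ana: Dana wins 23–16.
Dana vs Eli: Eli wins 38–1.
Chen vs Ana: Chen wins 20–19.
Chen vs Eli: Eli wins 29–10.
Ana vs Eli: Eli wins 38–1.
Eli beats each rival — Dana (38–1), Chen (29–10), Ana (38–1) — so Eli is the Condorcet winner.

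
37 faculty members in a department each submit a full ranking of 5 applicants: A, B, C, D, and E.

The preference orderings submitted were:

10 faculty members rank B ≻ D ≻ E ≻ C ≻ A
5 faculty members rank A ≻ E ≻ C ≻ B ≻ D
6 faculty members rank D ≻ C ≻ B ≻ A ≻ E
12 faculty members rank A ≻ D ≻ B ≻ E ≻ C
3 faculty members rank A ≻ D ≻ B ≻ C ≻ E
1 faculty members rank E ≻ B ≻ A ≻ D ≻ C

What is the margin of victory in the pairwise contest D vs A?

5

Ballots ranking D above A: 10+6 = 16.
Ballots ranking A above D: 5+12+3+1 = 21.
A wins 21–16, a margin of 5.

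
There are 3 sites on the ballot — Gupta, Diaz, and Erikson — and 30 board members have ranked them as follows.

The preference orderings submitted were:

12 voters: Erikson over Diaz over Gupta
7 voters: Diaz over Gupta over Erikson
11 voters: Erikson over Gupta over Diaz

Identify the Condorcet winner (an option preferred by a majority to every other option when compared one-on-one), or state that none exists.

Erikson

Head-to-head results (30 voters total):
Gupta vs Diaz: Diaz wins 19–11.
Gupta vs Erikson: Erikson wins 23–7.
Diaz vs Erikson: Erikson wins 23–7.
Erikson beats each rival — Gupta (23–7), Diaz (23–7) — so Erikson is the Condorcet winner.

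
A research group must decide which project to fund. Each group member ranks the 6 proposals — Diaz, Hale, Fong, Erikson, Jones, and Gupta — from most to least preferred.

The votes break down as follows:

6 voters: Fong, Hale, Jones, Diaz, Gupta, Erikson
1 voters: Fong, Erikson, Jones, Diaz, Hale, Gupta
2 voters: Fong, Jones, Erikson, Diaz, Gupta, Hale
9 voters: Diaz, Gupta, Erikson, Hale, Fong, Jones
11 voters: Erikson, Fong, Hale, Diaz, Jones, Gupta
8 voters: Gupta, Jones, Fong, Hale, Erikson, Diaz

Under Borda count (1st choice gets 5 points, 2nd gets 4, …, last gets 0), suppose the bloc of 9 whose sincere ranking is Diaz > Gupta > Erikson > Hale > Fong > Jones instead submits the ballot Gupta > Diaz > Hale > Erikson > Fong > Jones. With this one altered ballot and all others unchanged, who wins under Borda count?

Fong

Borda totals with the altered ballot: Diaz 76, Hale 101, Fong 122, Erikson 91, Jones 72, Gupta 93.
The winner is unchanged: still Fong.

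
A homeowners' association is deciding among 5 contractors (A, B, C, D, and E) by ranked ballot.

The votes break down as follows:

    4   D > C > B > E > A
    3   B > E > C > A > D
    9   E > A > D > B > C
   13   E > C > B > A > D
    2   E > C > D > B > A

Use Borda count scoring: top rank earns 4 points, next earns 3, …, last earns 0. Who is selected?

Borda scores:
  A: 4·0 + 3·1 + 9·3 + 13·1 + 2·0 = 43
  B: 4·2 + 3·4 + 9·1 + 13·2 + 2·1 = 57
  C: 4·3 + 3·2 + 9·0 + 13·3 + 2·3 = 63
  D: 4·4 + 3·0 + 9·2 + 13·0 + 2·2 = 38
  E: 4·1 + 3·3 + 9·4 + 13·4 + 2·4 = 109
E has the highest total.

E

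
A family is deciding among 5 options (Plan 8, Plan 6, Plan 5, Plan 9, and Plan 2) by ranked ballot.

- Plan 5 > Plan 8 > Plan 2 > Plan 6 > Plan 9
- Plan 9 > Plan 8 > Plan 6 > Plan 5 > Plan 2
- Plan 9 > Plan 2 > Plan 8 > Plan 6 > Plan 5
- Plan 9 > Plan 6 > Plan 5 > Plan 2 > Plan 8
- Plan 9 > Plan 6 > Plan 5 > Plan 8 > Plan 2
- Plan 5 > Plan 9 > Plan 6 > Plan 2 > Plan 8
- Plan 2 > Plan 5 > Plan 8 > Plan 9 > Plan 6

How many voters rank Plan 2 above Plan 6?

3

Ballots ranking Plan 2 above Plan 6: 3.
Ballots ranking Plan 6 above Plan 2: 4.
So 3 of 7 voters prefer Plan 2 to Plan 6.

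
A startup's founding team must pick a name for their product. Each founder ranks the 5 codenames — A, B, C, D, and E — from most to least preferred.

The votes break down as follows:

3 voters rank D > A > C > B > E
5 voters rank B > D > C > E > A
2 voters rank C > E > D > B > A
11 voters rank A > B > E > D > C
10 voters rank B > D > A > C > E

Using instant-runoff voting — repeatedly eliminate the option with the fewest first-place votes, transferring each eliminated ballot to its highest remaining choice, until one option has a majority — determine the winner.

Round 1: B 15, A 11, D 3, C 2, E 0. E has the fewest and is eliminated.
Round 2: B 15, A 11, D 3, C 2. C has the fewest and is eliminated.
Round 3: B 15, A 11, D 5. D has the fewest and is eliminated.
Round 4: B 17, A 14. B has a majority.

B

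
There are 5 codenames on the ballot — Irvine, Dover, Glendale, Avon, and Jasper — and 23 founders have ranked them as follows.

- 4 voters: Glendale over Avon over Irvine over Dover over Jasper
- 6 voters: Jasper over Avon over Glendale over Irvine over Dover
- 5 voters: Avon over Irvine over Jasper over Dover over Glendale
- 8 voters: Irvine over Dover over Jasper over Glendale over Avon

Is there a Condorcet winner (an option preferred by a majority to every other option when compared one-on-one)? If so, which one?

Head-to-head results (23 voters total):
Irvine vs Dover: Irvine wins 23–0.
Irvine vs Glendale: Irvine wins 13–10.
Irvine vs Avon: Avon wins 15–8.
Irvine vs Jasper: Irvine wins 17–6.
Dover vs Glendale: Dover wins 13–10.
Dover vs Avon: Avon wins 15–8.
Dover vs Jasper: Dover wins 12–11.
Glendale vs Avon: Glendale wins 12–11.
Glendale vs Jasper: Jasper wins 19–4.
Avon vs Jasper: Jasper wins 14–9.
No candidate beats all others: Irvine beats Glendale beats Avon beats Irvine, a majority cycle.

There is no Condorcet winner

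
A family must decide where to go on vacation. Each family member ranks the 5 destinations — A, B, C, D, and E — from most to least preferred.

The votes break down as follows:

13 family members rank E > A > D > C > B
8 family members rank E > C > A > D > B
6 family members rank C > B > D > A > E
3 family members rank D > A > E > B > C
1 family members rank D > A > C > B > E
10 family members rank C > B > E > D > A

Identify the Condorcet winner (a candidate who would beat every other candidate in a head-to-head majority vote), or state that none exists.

E

Head-to-head results (41 voters total):
A vs B: A wins 25–16.
A vs C: C wins 24–17.
A vs D: A wins 21–20.
A vs E: E wins 31–10.
B vs C: C wins 38–3.
B vs D: D wins 25–16.
B vs E: E wins 24–17.
C vs D: C wins 24–17.
C vs E: E wins 24–17.
D vs E: E wins 31–10.
E beats each rival — A (31–10), B (24–17), C (24–17), D (31–10) — so E is the Condorcet winner.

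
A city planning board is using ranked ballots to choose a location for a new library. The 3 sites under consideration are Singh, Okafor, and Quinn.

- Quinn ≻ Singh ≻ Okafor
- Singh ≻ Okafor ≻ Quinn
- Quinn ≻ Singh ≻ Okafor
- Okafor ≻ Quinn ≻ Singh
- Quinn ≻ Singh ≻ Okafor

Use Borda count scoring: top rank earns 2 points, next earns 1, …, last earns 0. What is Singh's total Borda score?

Borda scores:
  Singh: 1 + 2 + 1 + 0 + 1 = 5
  Okafor: 0 + 1 + 0 + 2 + 0 = 3
  Quinn: 2 + 0 + 2 + 1 + 2 = 7

5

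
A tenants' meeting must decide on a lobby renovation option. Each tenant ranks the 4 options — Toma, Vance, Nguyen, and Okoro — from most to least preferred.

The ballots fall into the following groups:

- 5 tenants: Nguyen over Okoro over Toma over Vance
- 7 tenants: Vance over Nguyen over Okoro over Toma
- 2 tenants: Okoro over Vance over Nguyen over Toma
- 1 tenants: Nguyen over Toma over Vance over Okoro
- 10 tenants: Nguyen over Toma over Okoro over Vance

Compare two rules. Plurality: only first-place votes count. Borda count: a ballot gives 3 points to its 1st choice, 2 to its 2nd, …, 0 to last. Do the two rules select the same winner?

Yes

Plurality first-place counts: Toma 0, Vance 7, Nguyen 16, Okoro 2 → Nguyen.
Borda totals: Toma 27, Vance 26, Nguyen 64, Okoro 33 → Nguyen.
The two rules agree on Nguyen.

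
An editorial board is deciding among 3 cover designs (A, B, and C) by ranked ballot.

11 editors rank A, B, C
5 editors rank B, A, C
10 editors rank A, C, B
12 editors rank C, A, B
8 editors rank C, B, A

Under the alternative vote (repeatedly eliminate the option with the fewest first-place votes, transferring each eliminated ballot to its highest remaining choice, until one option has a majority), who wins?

Round 1: A 21, C 20, B 5. B has the fewest and is eliminated.
Round 2: A 26, C 20. A has a majority.

A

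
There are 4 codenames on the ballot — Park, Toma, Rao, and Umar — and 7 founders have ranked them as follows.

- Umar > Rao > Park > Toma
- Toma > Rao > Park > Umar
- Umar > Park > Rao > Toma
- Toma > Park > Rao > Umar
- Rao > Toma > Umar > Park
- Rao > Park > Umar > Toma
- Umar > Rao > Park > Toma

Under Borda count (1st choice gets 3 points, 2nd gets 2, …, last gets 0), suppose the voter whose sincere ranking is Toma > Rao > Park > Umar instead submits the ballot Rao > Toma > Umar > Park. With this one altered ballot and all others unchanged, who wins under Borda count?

Rao

Borda totals with the altered ballot: Park 8, Toma 7, Rao 15, Umar 12.
The winner is unchanged: still Rao.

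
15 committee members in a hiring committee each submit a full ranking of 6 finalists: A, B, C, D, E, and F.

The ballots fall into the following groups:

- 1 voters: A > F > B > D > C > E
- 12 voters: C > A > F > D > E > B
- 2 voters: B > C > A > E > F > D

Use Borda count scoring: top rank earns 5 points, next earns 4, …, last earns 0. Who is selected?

Borda scores:
  A: 5 + 12·4 + 2·3 = 59
  B: 3 + 12·0 + 2·5 = 13
  C: 1 + 12·5 + 2·4 = 69
  D: 2 + 12·2 + 2·0 = 26
  E: 0 + 12·1 + 2·2 = 16
  F: 4 + 12·3 + 2·1 = 42
C has the highest total.

C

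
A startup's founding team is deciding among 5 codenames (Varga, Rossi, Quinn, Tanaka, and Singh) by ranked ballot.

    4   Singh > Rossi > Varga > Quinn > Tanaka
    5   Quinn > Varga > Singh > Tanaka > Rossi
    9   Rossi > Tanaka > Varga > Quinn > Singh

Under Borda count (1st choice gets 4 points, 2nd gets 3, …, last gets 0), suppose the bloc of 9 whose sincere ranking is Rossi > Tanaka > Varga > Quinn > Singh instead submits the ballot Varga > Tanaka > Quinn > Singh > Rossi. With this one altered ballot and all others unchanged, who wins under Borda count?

Borda totals with the altered ballot: Varga 59, Rossi 12, Quinn 42, Tanaka 32, Singh 35.
The switch changes the winner from Rossi to Varga.

Varga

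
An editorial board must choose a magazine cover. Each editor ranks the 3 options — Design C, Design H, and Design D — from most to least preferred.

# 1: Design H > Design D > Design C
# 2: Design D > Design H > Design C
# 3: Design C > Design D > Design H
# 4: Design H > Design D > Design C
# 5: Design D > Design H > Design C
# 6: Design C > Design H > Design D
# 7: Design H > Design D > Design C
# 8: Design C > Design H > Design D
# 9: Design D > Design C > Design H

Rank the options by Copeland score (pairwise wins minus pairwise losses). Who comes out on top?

Design H

Pairwise results:
  Design C vs Design H: Design H wins 5–4.
  Design C vs Design D: Design D wins 6–3.
  Design H vs Design D: Design H wins 5–4.
Copeland scores (wins − losses):
  Design C: 0 − 2 = -2
  Design H: 2 − 0 = 2
  Design D: 1 − 1 = 0
Design H has the best Copeland score.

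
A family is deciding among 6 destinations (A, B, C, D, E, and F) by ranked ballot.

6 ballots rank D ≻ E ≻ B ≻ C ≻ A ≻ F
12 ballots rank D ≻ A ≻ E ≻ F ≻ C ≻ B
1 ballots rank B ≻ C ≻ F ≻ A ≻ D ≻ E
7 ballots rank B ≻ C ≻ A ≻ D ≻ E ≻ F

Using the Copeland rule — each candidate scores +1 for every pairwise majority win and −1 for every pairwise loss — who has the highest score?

Pairwise results:
  A vs B: B wins 14–12.
  A vs C: C wins 14–12.
  A vs D: D wins 18–8.
  A vs E: A wins 20–6.
  A vs F: A wins 25–1.
  B vs C: B wins 14–12.
  B vs D: D wins 18–8.
  B vs E: E wins 18–8.
  B vs F: B wins 14–12.
  C vs D: D wins 18–8.
  C vs E: E wins 18–8.
  C vs F: C wins 14–12.
  D vs E: D wins 26–0.
  D vs F: D wins 25–1.
  E vs F: E wins 25–1.
Copeland scores (wins − losses):
  A: 2 − 3 = -1
  B: 3 − 2 = 1
  C: 2 − 3 = -1
  D: 5 − 0 = 5
  E: 3 − 2 = 1
  F: 0 − 5 = -5
D has the best Copeland score.

D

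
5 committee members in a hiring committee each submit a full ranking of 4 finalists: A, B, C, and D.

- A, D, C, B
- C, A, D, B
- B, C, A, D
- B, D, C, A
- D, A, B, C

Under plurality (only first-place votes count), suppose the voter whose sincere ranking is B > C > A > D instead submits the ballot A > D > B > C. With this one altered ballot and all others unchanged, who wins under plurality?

First-place totals with the altered ballot: A 2, B 1, C 1, D 1.
The switch changes the winner from B to A.

A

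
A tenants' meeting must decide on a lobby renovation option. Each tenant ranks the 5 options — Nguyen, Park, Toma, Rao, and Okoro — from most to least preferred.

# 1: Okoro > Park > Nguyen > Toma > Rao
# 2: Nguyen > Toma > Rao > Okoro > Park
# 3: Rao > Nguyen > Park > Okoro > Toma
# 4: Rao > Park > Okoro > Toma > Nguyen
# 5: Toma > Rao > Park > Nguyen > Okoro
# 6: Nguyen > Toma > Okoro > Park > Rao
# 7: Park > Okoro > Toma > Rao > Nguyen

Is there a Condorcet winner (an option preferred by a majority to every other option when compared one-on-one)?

Head-to-head results (7 voters total):
Nguyen vs Park: Park wins 4–3.
Nguyen vs Toma: Nguyen wins 4–3.
Nguyen vs Rao: Rao wins 4–3.
Nguyen vs Okoro: Nguyen wins 4–3.
Park vs Toma: Park wins 4–3.
Park vs Rao: Rao wins 4–3.
Park vs Okoro: Park wins 4–3.
Toma vs Rao: Toma wins 5–2.
Toma vs Okoro: Okoro wins 4–3.
Rao vs Okoro: Rao wins 4–3.
No candidate beats all others: Nguyen beats Toma beats Rao beats Nguyen, a majority cycle.

No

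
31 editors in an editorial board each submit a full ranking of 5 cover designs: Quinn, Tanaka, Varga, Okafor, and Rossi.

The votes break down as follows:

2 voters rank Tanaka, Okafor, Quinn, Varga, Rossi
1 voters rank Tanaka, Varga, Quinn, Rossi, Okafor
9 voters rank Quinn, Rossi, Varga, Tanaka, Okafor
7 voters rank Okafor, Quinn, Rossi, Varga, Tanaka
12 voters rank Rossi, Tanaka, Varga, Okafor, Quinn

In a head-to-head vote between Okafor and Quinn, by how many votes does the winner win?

Ballots ranking Okafor above Quinn: 2+7+12 = 21.
Ballots ranking Quinn above Okafor: 1+9 = 10.
Okafor wins 21–10, a margin of 11.

11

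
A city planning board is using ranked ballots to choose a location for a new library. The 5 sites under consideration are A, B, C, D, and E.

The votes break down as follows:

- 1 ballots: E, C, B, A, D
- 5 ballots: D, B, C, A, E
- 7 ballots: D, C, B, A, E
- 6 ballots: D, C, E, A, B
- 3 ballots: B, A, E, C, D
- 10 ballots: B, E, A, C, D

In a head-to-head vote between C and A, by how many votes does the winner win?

6

Ballots ranking C above A: 1+5+7+6 = 19.
Ballots ranking A above C: 3+10 = 13.
C wins 19–13, a margin of 6.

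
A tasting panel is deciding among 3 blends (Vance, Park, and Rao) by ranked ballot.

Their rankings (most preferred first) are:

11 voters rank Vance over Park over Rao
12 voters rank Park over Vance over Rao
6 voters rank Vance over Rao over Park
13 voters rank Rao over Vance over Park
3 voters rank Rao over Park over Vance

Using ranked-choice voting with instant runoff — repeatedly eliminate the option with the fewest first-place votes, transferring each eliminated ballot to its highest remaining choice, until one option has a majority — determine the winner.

Round 1: Vance 17, Rao 16, Park 12. Park has the fewest and is eliminated.
Round 2: Vance 29, Rao 16. Vance has a majority.

Vance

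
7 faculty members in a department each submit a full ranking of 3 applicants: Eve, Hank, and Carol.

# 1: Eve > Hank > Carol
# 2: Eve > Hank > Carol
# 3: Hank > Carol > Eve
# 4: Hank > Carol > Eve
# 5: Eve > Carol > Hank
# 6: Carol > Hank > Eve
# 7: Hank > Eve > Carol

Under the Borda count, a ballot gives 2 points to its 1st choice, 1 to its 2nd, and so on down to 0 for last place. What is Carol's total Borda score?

Borda scores:
  Eve: 2 + 2 + 0 + 0 + 2 + 0 + 1 = 7
  Hank: 1 + 1 + 2 + 2 + 0 + 1 + 2 = 9
  Carol: 0 + 0 + 1 + 1 + 1 + 2 + 0 = 5

5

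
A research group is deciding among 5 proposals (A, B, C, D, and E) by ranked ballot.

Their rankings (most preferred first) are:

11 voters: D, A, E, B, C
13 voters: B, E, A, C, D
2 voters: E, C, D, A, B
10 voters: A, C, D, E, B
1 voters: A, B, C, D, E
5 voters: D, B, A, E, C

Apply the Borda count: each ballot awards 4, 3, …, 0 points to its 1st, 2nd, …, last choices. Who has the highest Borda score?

Borda scores:
  A: 11·3 + 13·2 + 2·1 + 10·4 + 4 + 5·2 = 115
  B: 11·1 + 13·4 + 2·0 + 10·0 + 3 + 5·3 = 81
  C: 11·0 + 13·1 + 2·3 + 10·3 + 2 + 5·0 = 51
  D: 11·4 + 13·0 + 2·2 + 10·2 + 1 + 5·4 = 89
  E: 11·2 + 13·3 + 2·4 + 10·1 + 0 + 5·1 = 84
A has the highest total.

A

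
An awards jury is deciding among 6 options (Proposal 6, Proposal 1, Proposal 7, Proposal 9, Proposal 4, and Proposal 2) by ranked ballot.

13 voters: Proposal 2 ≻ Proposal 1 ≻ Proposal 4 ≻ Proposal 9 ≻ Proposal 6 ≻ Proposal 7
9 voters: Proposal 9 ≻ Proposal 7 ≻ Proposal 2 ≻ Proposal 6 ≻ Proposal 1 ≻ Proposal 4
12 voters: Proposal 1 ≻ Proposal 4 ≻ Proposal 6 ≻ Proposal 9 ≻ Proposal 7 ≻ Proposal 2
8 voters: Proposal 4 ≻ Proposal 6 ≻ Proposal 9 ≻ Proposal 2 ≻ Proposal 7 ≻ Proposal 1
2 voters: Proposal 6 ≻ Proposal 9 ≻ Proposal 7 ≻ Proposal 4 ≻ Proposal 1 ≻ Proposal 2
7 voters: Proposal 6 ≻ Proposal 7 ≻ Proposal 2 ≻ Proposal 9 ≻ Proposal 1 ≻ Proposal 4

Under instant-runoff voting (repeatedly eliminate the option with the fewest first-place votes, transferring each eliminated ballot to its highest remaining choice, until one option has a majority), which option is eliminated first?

Round 1: Proposal 2 13, Proposal 1 12, Proposal 6 9, Proposal 9 9, Proposal 4 8, Proposal 7 0. Proposal 7 has the fewest and is eliminated.
Round 2: Proposal 2 13, Proposal 1 12, Proposal 6 9, Proposal 9 9, Proposal 4 8. Proposal 4 has the fewest and is eliminated.
Round 3: Proposal 6 17, Proposal 2 13, Proposal 1 12, Proposal 9 9. Proposal 9 has the fewest and is eliminated.
Round 4: Proposal 2 22, Proposal 6 17, Proposal 1 12. Proposal 1 has the fewest and is eliminated.
Round 5: Proposal 6 29, Proposal 2 22. Proposal 6 has a majority.

Proposal 7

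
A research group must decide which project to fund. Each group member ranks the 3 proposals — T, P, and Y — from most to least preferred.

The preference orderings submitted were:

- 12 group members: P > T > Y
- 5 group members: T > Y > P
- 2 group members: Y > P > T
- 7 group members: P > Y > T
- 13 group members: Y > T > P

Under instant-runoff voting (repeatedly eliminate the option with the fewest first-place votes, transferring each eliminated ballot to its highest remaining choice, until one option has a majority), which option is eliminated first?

T

Round 1: P 19, Y 15, T 5. T has the fewest and is eliminated.
Round 2: Y 20, P 19. Y has a majority.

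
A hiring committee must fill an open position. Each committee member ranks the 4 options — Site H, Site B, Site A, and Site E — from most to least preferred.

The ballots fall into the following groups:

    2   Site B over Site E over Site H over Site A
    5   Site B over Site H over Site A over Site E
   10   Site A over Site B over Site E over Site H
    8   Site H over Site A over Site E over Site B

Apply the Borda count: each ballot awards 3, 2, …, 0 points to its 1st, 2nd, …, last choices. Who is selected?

Borda scores:
  Site H: 2·1 + 5·2 + 10·0 + 8·3 = 36
  Site B: 2·3 + 5·3 + 10·2 + 8·0 = 41
  Site A: 2·0 + 5·1 + 10·3 + 8·2 = 51
  Site E: 2·2 + 5·0 + 10·1 + 8·1 = 22
Site A has the highest total.

Site A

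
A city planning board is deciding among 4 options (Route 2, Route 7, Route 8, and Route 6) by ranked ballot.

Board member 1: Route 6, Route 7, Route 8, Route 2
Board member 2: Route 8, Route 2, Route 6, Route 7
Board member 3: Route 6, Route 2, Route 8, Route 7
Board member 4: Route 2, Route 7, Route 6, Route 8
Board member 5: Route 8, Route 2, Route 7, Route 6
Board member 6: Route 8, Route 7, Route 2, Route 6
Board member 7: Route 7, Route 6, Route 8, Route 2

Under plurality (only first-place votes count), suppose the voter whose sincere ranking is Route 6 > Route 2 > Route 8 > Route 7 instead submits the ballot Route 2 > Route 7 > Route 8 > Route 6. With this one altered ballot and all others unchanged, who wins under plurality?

First-place totals with the altered ballot: Route 2 2, Route 7 1, Route 8 3, Route 6 1.
The winner is unchanged: still Route 8.

Route 8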